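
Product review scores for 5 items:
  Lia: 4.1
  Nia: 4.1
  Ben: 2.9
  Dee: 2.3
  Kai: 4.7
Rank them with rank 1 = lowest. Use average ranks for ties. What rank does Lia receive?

3.5

Sorted (ascending): 2.3, 2.9, 4.1, 4.1, 4.7
The 2 values of 4.1 occupy positions 3–4 → average rank (3+4)/2 = 3.5.
Lia has value 4.1 → rank 3.5.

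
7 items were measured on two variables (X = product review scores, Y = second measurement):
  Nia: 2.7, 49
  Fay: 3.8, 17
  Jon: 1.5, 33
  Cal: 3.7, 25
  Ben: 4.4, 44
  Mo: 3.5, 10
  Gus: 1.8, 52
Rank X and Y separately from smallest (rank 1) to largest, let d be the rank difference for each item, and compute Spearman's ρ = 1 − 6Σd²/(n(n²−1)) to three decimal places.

-0.357

Ranks of variable 1: 3, 6, 1, 5, 7, 4, 2
Ranks of variable 2: 6, 2, 4, 3, 5, 1, 7
d = r₁ − r₂: -3, 4, -3, 2, 2, 3, -5
d²: 9, 16, 9, 4, 4, 9, 25; Σd² = 76
ρ = 1 − 6·76/(7·48) = 1 − 456/336 = -0.357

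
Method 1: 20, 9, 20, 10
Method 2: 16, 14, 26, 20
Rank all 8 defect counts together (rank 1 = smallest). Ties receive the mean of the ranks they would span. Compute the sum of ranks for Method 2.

Sorted (ascending): 9, 10, 14, 16, 20, 20, 20, 26
The 3 values of 20 occupy positions 5–7 → average rank 6.
Method 2 values → pooled ranks: 16→4, 14→3, 26→8, 20→6
Rank sum = 4 + 3 + 8 + 6 = 21

21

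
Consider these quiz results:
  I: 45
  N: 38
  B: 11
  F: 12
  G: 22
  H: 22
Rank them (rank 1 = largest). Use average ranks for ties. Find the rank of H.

3.5

Sorted (descending): 45, 38, 22, 22, 12, 11
The 2 values of 22 occupy positions 3–4 → average rank (3+4)/2 = 3.5.
H has value 22 → rank 3.5.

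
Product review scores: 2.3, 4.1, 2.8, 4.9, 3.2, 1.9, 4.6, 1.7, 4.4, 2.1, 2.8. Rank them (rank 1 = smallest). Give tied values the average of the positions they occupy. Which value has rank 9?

Sorted (ascending): 1.7, 1.9, 2.1, 2.3, 2.8, 2.8, 3.2, 4.1, 4.4, 4.6, 4.9
The 2 values of 2.8 occupy positions 5–6 → average rank (5+6)/2 = 5.5.
Rank 9 → value 4.4.

4.4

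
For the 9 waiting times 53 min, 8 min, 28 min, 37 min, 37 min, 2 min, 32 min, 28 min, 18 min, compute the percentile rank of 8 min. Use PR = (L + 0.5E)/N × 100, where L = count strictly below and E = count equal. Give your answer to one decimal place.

N = 9.
Strictly below 8: 1. Equal to 8: 1.
PR = (1 + 0.5·1)/9 × 100 = 16.7

16.7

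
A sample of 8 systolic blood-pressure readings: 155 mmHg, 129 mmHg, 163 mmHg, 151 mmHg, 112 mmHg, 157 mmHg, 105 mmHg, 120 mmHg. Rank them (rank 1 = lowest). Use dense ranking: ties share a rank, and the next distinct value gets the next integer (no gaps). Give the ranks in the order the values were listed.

Sorted (ascending): 105, 112, 120, 129, 151, 155, 157, 163
No ties — each value takes its position as its rank.

6, 4, 8, 5, 2, 7, 1, 3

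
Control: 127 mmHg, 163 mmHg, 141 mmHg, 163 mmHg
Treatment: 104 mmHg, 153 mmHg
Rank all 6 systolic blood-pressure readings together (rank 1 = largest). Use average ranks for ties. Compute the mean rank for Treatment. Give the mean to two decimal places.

Sorted (descending): 163, 163, 153, 141, 127, 104
The 2 values of 163 occupy positions 1–2 → average rank (1+2)/2 = 1.5.
Treatment values → pooled ranks: 104→6, 153→3
Mean rank = (6 + 3) / 2 = 4.50

4.50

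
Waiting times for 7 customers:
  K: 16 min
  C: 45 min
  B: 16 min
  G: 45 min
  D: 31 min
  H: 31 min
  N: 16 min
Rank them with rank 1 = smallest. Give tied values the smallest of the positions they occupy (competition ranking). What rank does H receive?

Sorted (ascending): 16, 16, 16, 31, 31, 45, 45
The 3 values of 16 occupy positions 1–3 → each gets rank 1.
The 2 values of 31 occupy positions 4–5 → each gets rank 4.
The 2 values of 45 occupy positions 6–7 → each gets rank 6.
H has value 31 min → rank 4.

4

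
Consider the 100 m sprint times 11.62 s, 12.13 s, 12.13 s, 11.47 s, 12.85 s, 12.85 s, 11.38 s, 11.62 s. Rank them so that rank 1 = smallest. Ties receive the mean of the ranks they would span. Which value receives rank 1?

11.38

Sorted (ascending): 11.38, 11.47, 11.62, 11.62, 12.13, 12.13, 12.85, 12.85
The 2 values of 11.62 occupy positions 3–4 → average rank (3+4)/2 = 3.5.
The 2 values of 12.13 occupy positions 5–6 → average rank (5+6)/2 = 5.5.
The 2 values of 12.85 occupy positions 7–8 → average rank (7+8)/2 = 7.5.
Rank 1 → value 11.38.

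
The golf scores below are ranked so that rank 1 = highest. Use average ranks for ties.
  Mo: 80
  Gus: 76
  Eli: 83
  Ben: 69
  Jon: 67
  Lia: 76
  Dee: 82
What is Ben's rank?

6

Sorted (descending): 83, 82, 80, 76, 76, 69, 67
The 2 values of 76 occupy positions 4–5 → average rank (4+5)/2 = 4.5.
Ben has value 69 → rank 6.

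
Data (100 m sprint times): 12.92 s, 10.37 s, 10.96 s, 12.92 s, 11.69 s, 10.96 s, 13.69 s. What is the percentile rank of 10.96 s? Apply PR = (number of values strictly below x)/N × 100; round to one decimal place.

14.3

N = 7.
Strictly below 10.96: 1. Equal to 10.96: 2.
PR = 1/7 × 100 = 14.3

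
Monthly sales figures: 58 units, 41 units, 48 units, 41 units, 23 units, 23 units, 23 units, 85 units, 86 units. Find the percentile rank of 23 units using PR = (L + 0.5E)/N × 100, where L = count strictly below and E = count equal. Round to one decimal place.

16.7

N = 9.
Strictly below 23: 0. Equal to 23: 3.
PR = (0 + 0.5·3)/9 × 100 = 16.7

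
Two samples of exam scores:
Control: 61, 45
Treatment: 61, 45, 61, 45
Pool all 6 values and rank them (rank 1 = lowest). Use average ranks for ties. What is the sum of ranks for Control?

Sorted (ascending): 45, 45, 45, 61, 61, 61
The 3 values of 45 occupy positions 1–3 → average rank 2.
The 3 values of 61 occupy positions 4–6 → average rank 5.
Control values → pooled ranks: 61→5, 45→2
Rank sum = 5 + 2 = 7

7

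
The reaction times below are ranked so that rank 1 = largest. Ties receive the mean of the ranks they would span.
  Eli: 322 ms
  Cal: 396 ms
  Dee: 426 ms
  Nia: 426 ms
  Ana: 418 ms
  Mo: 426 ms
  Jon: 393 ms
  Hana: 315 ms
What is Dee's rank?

Sorted (descending): 426, 426, 426, 418, 396, 393, 322, 315
The 3 values of 426 occupy positions 1–3 → average rank 2.
Dee has value 426 ms → rank 2.

2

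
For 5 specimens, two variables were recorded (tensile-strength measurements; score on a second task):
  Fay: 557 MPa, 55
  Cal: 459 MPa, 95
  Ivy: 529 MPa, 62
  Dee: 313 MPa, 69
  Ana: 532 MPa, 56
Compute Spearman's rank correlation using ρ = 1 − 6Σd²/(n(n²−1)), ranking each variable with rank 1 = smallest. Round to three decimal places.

Ranks of variable 1: 5, 2, 3, 1, 4
Ranks of variable 2: 1, 5, 3, 4, 2
d = r₁ − r₂: 4, -3, 0, -3, 2
d²: 16, 9, 0, 9, 4; Σd² = 38
ρ = 1 − 6·38/(5·24) = 1 − 228/120 = -0.900

-0.900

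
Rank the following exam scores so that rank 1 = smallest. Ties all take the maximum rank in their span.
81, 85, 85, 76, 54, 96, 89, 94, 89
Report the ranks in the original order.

3, 5, 5, 2, 1, 9, 7, 8, 7

Sorted (ascending): 54, 76, 81, 85, 85, 89, 89, 94, 96
The 2 values of 85 occupy positions 4–5 → each gets rank 5.
The 2 values of 89 occupy positions 6–7 → each gets rank 7.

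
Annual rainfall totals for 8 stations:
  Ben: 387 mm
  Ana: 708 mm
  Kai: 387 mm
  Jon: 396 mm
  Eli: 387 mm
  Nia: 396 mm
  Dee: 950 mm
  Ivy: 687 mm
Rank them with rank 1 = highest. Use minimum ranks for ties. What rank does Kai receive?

Sorted (descending): 950, 708, 687, 396, 396, 387, 387, 387
The 2 values of 396 occupy positions 4–5 → each gets rank 4.
The 3 values of 387 occupy positions 6–8 → each gets rank 6.
Kai has value 387 mm → rank 6.

6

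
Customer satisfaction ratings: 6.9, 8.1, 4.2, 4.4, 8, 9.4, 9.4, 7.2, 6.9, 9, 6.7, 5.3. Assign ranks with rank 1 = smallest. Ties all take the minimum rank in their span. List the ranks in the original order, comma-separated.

5, 9, 1, 2, 8, 11, 11, 7, 5, 10, 4, 3

Sorted (ascending): 4.2, 4.4, 5.3, 6.7, 6.9, 6.9, 7.2, 8, 8.1, 9, 9.4, 9.4
The 2 values of 6.9 occupy positions 5–6 → each gets rank 5.
The 2 values of 9.4 occupy positions 11–12 → each gets rank 11.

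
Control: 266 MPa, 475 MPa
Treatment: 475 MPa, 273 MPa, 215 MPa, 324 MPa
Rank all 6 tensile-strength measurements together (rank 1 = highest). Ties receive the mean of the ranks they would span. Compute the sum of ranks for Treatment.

Sorted (descending): 475, 475, 324, 273, 266, 215
The 2 values of 475 occupy positions 1–2 → average rank (1+2)/2 = 1.5.
Treatment values → pooled ranks: 475→1.5, 273→4, 215→6, 324→3
Rank sum = 1.5 + 4 + 6 + 3 = 14.5

14.5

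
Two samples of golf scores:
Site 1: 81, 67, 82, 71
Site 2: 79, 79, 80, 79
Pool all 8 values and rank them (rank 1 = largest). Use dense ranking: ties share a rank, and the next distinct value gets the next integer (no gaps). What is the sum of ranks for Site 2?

15

Sorted (descending): 82, 81, 80, 79, 79, 79, 71, 67
The 3 values of 79 share dense rank 4.
Remaining distinct values take the next consecutive integers.
Site 2 values → pooled ranks: 79→4, 79→4, 80→3, 79→4
Rank sum = 4 + 4 + 3 + 4 = 15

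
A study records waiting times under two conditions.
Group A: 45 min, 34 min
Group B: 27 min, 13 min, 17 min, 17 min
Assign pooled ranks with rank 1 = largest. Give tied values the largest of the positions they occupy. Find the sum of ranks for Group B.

Sorted (descending): 45, 34, 27, 17, 17, 13
The 2 values of 17 occupy positions 4–5 → each gets rank 5.
Group B values → pooled ranks: 27→3, 13→6, 17→5, 17→5
Rank sum = 3 + 6 + 5 + 5 = 19

19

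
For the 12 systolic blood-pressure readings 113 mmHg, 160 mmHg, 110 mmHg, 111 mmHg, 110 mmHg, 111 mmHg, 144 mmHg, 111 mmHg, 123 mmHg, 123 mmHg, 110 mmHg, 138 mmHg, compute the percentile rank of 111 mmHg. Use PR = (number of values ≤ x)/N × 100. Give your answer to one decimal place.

50.0

N = 12.
Strictly below 111: 3. Equal to 111: 3.
PR = 6/12 × 100 = 50.0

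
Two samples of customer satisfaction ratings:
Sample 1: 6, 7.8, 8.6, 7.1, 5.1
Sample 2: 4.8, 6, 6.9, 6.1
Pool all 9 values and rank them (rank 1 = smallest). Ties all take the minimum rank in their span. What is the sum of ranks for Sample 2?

Sorted (ascending): 4.8, 5.1, 6, 6, 6.1, 6.9, 7.1, 7.8, 8.6
The 2 values of 6 occupy positions 3–4 → each gets rank 3.
Sample 2 values → pooled ranks: 4.8→1, 6→3, 6.9→6, 6.1→5
Rank sum = 1 + 3 + 6 + 5 = 15

15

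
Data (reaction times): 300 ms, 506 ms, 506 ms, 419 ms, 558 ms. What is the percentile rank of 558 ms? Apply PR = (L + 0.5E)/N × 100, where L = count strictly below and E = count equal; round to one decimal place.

N = 5.
Strictly below 558: 4. Equal to 558: 1.
PR = (4 + 0.5·1)/5 × 100 = 90.0

90.0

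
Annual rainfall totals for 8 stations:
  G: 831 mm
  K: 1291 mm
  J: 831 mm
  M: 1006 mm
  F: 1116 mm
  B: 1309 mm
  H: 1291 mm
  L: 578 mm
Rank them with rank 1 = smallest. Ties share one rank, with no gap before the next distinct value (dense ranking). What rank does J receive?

2

Sorted (ascending): 578, 831, 831, 1006, 1116, 1291, 1291, 1309
The 2 values of 831 share dense rank 2.
The 2 values of 1291 share dense rank 5.
Remaining distinct values take the next consecutive integers.
J has value 831 mm → rank 2.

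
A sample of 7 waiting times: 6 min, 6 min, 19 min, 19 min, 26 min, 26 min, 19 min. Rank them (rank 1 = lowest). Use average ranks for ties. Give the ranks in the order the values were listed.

Sorted (ascending): 6, 6, 19, 19, 19, 26, 26
The 2 values of 6 occupy positions 1–2 → average rank (1+2)/2 = 1.5.
The 3 values of 19 occupy positions 3–5 → average rank 4.
The 2 values of 26 occupy positions 6–7 → average rank (6+7)/2 = 6.5.

1.5, 1.5, 4, 4, 6.5, 6.5, 4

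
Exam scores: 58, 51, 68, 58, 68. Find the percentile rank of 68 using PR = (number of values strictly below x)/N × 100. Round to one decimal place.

N = 5.
Strictly below 68: 3. Equal to 68: 2.
PR = 3/5 × 100 = 60.0

60.0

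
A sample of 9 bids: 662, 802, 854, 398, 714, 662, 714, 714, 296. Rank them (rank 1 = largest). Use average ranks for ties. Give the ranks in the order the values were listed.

6.5, 2, 1, 8, 4, 6.5, 4, 4, 9

Sorted (descending): 854, 802, 714, 714, 714, 662, 662, 398, 296
The 3 values of 714 occupy positions 3–5 → average rank 4.
The 2 values of 662 occupy positions 6–7 → average rank (6+7)/2 = 6.5.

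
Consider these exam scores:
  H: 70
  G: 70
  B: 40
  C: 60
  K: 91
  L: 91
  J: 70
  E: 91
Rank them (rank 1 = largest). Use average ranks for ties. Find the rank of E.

Sorted (descending): 91, 91, 91, 70, 70, 70, 60, 40
The 3 values of 91 occupy positions 1–3 → average rank 2.
The 3 values of 70 occupy positions 4–6 → average rank 5.
E has value 91 → rank 2.

2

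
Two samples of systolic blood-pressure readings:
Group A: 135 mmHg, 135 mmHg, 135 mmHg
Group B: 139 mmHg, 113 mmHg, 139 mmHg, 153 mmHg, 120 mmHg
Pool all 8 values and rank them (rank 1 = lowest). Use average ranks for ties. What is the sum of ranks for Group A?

12

Sorted (ascending): 113, 120, 135, 135, 135, 139, 139, 153
The 3 values of 135 occupy positions 3–5 → average rank 4.
The 2 values of 139 occupy positions 6–7 → average rank (6+7)/2 = 6.5.
Group A values → pooled ranks: 135→4, 135→4, 135→4
Rank sum = 4 + 4 + 4 = 12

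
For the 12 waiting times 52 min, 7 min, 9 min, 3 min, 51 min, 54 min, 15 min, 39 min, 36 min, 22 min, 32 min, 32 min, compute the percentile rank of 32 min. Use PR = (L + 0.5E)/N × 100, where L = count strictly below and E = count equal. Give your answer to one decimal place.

N = 12.
Strictly below 32: 5. Equal to 32: 2.
PR = (5 + 0.5·2)/12 × 100 = 50.0

50.0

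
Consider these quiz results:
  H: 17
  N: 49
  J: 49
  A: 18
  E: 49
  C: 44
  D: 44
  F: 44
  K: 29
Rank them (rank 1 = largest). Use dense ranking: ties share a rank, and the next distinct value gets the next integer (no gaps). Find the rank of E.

1

Sorted (descending): 49, 49, 49, 44, 44, 44, 29, 18, 17
The 3 values of 49 share dense rank 1.
The 3 values of 44 share dense rank 2.
Remaining distinct values take the next consecutive integers.
E has value 49 → rank 1.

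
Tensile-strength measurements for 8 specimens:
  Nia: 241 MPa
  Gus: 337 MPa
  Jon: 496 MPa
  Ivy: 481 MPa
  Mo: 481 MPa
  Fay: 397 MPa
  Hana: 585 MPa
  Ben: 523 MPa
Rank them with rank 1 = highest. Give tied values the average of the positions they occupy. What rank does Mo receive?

4.5

Sorted (descending): 585, 523, 496, 481, 481, 397, 337, 241
The 2 values of 481 occupy positions 4–5 → average rank (4+5)/2 = 4.5.
Mo has value 481 MPa → rank 4.5.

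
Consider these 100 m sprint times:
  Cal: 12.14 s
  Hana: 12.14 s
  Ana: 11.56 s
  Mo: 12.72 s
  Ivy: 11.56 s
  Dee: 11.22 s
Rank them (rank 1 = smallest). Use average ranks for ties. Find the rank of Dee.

Sorted (ascending): 11.22, 11.56, 11.56, 12.14, 12.14, 12.72
The 2 values of 11.56 occupy positions 2–3 → average rank (2+3)/2 = 2.5.
The 2 values of 12.14 occupy positions 4–5 → average rank (4+5)/2 = 4.5.
Dee has value 11.22 s → rank 1.

1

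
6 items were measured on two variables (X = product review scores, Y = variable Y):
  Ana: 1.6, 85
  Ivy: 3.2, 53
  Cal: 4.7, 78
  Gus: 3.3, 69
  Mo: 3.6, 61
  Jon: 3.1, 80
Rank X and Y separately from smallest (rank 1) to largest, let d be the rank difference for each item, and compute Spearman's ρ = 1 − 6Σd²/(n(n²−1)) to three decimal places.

-0.486

Ranks of variable 1: 1, 3, 6, 4, 5, 2
Ranks of variable 2: 6, 1, 4, 3, 2, 5
d = r₁ − r₂: -5, 2, 2, 1, 3, -3
d²: 25, 4, 4, 1, 9, 9; Σd² = 52
ρ = 1 − 6·52/(6·35) = 1 − 312/210 = -0.486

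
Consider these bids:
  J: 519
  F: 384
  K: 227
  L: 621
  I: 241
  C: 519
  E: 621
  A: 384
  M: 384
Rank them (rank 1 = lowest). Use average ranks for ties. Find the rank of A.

4

Sorted (ascending): 227, 241, 384, 384, 384, 519, 519, 621, 621
The 3 values of 384 occupy positions 3–5 → average rank 4.
The 2 values of 519 occupy positions 6–7 → average rank (6+7)/2 = 6.5.
The 2 values of 621 occupy positions 8–9 → average rank (8+9)/2 = 8.5.
A has value 384 → rank 4.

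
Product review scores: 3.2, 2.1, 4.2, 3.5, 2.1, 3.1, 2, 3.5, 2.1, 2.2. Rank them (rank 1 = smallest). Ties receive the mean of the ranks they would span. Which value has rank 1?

Sorted (ascending): 2, 2.1, 2.1, 2.1, 2.2, 3.1, 3.2, 3.5, 3.5, 4.2
The 3 values of 2.1 occupy positions 2–4 → average rank 3.
The 2 values of 3.5 occupy positions 8–9 → average rank (8+9)/2 = 8.5.
Rank 1 → value 2.

2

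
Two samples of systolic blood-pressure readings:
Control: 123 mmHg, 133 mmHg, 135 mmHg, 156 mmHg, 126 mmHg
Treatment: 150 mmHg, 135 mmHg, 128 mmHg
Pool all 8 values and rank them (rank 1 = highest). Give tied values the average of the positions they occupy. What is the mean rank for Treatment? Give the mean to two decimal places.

3.83

Sorted (descending): 156, 150, 135, 135, 133, 128, 126, 123
The 2 values of 135 occupy positions 3–4 → average rank (3+4)/2 = 3.5.
Treatment values → pooled ranks: 150→2, 135→3.5, 128→6
Mean rank = (2 + 3.5 + 6) / 3 = 3.83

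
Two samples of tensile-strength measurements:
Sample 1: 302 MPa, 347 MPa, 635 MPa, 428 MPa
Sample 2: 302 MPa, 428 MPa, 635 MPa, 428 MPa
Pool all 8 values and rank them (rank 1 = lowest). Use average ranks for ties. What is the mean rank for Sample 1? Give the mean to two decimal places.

4.25

Sorted (ascending): 302, 302, 347, 428, 428, 428, 635, 635
The 2 values of 302 occupy positions 1–2 → average rank (1+2)/2 = 1.5.
The 3 values of 428 occupy positions 4–6 → average rank 5.
The 2 values of 635 occupy positions 7–8 → average rank (7+8)/2 = 7.5.
Sample 1 values → pooled ranks: 302→1.5, 347→3, 635→7.5, 428→5
Mean rank = (1.5 + 3 + 7.5 + 5) / 4 = 4.25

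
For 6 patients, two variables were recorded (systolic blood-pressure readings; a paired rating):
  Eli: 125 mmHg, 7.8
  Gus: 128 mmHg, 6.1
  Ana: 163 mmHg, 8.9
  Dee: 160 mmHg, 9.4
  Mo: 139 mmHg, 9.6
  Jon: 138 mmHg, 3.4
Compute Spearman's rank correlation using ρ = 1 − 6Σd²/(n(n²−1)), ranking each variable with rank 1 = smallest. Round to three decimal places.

Ranks of variable 1: 1, 2, 6, 5, 4, 3
Ranks of variable 2: 3, 2, 4, 5, 6, 1
d = r₁ − r₂: -2, 0, 2, 0, -2, 2
d²: 4, 0, 4, 0, 4, 4; Σd² = 16
ρ = 1 − 6·16/(6·35) = 1 − 96/210 = 0.543

0.543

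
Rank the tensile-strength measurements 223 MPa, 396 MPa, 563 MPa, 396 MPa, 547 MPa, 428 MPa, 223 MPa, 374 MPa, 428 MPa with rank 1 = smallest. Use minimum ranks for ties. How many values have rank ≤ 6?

7

Sorted (ascending): 223, 223, 374, 396, 396, 428, 428, 547, 563
The 2 values of 223 occupy positions 1–2 → each gets rank 1.
The 2 values of 396 occupy positions 4–5 → each gets rank 4.
The 2 values of 428 occupy positions 6–7 → each gets rank 6.
Ranks ≤ 6: {1, 1, 3, 4, 4, 6, 6} → 7 values.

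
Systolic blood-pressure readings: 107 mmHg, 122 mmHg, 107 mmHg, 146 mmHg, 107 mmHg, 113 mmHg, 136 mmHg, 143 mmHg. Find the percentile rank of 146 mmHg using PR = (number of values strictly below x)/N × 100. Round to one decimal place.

87.5

N = 8.
Strictly below 146: 7. Equal to 146: 1.
PR = 7/8 × 100 = 87.5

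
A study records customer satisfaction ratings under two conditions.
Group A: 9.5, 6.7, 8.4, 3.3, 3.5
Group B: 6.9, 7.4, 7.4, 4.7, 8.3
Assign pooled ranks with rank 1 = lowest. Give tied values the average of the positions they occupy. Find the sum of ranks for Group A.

Sorted (ascending): 3.3, 3.5, 4.7, 6.7, 6.9, 7.4, 7.4, 8.3, 8.4, 9.5
The 2 values of 7.4 occupy positions 6–7 → average rank (6+7)/2 = 6.5.
Group A values → pooled ranks: 9.5→10, 6.7→4, 8.4→9, 3.3→1, 3.5→2
Rank sum = 10 + 4 + 9 + 1 + 2 = 26

26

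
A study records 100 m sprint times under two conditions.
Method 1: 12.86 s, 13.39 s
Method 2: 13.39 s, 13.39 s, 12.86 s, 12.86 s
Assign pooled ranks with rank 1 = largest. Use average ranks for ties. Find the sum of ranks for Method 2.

Sorted (descending): 13.39, 13.39, 13.39, 12.86, 12.86, 12.86
The 3 values of 13.39 occupy positions 1–3 → average rank 2.
The 3 values of 12.86 occupy positions 4–6 → average rank 5.
Method 2 values → pooled ranks: 13.39→2, 13.39→2, 12.86→5, 12.86→5
Rank sum = 2 + 2 + 5 + 5 = 14

14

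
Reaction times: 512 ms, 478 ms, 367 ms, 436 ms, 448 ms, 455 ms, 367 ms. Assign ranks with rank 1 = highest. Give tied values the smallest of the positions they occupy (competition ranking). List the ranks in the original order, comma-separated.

1, 2, 6, 5, 4, 3, 6

Sorted (descending): 512, 478, 455, 448, 436, 367, 367
The 2 values of 367 occupy positions 6–7 → each gets rank 6.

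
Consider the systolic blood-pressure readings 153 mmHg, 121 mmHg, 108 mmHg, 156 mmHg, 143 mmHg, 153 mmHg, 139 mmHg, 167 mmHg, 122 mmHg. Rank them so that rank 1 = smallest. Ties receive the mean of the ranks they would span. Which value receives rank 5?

143

Sorted (ascending): 108, 121, 122, 139, 143, 153, 153, 156, 167
The 2 values of 153 occupy positions 6–7 → average rank (6+7)/2 = 6.5.
Rank 5 → value 143.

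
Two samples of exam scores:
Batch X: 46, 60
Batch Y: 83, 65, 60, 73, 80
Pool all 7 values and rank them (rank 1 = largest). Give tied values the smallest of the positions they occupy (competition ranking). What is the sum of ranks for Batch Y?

Sorted (descending): 83, 80, 73, 65, 60, 60, 46
The 2 values of 60 occupy positions 5–6 → each gets rank 5.
Batch Y values → pooled ranks: 83→1, 65→4, 60→5, 73→3, 80→2
Rank sum = 1 + 4 + 5 + 3 + 2 = 15

15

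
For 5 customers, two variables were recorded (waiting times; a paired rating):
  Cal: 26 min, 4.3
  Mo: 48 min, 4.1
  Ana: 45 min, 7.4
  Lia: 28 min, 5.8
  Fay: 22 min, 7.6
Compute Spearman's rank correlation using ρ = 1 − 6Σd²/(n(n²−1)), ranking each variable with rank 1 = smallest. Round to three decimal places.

-0.600

Ranks of variable 1: 2, 5, 4, 3, 1
Ranks of variable 2: 2, 1, 4, 3, 5
d = r₁ − r₂: 0, 4, 0, 0, -4
d²: 0, 16, 0, 0, 16; Σd² = 32
ρ = 1 − 6·32/(5·24) = 1 − 192/120 = -0.600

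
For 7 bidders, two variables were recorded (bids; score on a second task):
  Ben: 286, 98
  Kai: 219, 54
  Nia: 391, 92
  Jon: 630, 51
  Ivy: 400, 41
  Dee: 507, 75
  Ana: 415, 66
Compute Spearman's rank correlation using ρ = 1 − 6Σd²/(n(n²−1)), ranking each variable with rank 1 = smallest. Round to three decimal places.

-0.321

Ranks of variable 1: 2, 1, 3, 7, 4, 6, 5
Ranks of variable 2: 7, 3, 6, 2, 1, 5, 4
d = r₁ − r₂: -5, -2, -3, 5, 3, 1, 1
d²: 25, 4, 9, 25, 9, 1, 1; Σd² = 74
ρ = 1 − 6·74/(7·48) = 1 − 444/336 = -0.321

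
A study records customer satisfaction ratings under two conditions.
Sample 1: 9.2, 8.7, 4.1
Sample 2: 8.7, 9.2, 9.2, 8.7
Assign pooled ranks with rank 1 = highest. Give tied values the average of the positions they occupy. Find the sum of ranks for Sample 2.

14

Sorted (descending): 9.2, 9.2, 9.2, 8.7, 8.7, 8.7, 4.1
The 3 values of 9.2 occupy positions 1–3 → average rank 2.
The 3 values of 8.7 occupy positions 4–6 → average rank 5.
Sample 2 values → pooled ranks: 8.7→5, 9.2→2, 9.2→2, 8.7→5
Rank sum = 5 + 2 + 2 + 5 = 14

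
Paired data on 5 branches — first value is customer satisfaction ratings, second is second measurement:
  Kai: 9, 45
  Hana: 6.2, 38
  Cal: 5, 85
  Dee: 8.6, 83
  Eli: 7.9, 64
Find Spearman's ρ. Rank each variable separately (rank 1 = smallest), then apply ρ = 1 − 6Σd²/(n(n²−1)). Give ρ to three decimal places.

Ranks of variable 1: 5, 2, 1, 4, 3
Ranks of variable 2: 2, 1, 5, 4, 3
d = r₁ − r₂: 3, 1, -4, 0, 0
d²: 9, 1, 16, 0, 0; Σd² = 26
ρ = 1 − 6·26/(5·24) = 1 − 156/120 = -0.300

-0.300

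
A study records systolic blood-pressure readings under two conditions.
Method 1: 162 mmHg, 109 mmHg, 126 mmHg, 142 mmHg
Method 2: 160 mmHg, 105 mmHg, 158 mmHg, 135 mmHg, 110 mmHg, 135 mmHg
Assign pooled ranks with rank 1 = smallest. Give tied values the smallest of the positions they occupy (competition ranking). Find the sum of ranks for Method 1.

23

Sorted (ascending): 105, 109, 110, 126, 135, 135, 142, 158, 160, 162
The 2 values of 135 occupy positions 5–6 → each gets rank 5.
Method 1 values → pooled ranks: 162→10, 109→2, 126→4, 142→7
Rank sum = 10 + 2 + 4 + 7 = 23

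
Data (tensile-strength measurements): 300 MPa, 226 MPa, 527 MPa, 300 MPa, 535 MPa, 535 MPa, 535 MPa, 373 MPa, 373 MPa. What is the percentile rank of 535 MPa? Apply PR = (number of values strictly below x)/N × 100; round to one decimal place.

66.7

N = 9.
Strictly below 535: 6. Equal to 535: 3.
PR = 6/9 × 100 = 66.7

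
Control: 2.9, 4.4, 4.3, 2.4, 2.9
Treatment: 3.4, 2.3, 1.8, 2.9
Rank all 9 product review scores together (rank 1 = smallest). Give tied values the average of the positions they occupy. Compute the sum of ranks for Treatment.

Sorted (ascending): 1.8, 2.3, 2.4, 2.9, 2.9, 2.9, 3.4, 4.3, 4.4
The 3 values of 2.9 occupy positions 4–6 → average rank 5.
Treatment values → pooled ranks: 3.4→7, 2.3→2, 1.8→1, 2.9→5
Rank sum = 7 + 2 + 1 + 5 = 15

15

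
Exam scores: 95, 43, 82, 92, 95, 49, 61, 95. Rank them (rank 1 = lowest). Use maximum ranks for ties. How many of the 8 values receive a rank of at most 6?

Sorted (ascending): 43, 49, 61, 82, 92, 95, 95, 95
The 3 values of 95 occupy positions 6–8 → each gets rank 8.
Ranks ≤ 6: {1, 2, 3, 4, 5} → 5 values.

5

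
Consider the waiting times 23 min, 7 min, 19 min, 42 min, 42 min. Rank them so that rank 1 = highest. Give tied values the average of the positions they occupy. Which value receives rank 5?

7

Sorted (descending): 42, 42, 23, 19, 7
The 2 values of 42 occupy positions 1–2 → average rank (1+2)/2 = 1.5.
Rank 5 → value 7.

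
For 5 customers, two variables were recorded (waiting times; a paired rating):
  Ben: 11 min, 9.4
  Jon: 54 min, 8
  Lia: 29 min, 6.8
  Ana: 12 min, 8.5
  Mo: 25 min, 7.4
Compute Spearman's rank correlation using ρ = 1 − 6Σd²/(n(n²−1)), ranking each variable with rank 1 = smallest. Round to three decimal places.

-0.700

Ranks of variable 1: 1, 5, 4, 2, 3
Ranks of variable 2: 5, 3, 1, 4, 2
d = r₁ − r₂: -4, 2, 3, -2, 1
d²: 16, 4, 9, 4, 1; Σd² = 34
ρ = 1 − 6·34/(5·24) = 1 − 204/120 = -0.700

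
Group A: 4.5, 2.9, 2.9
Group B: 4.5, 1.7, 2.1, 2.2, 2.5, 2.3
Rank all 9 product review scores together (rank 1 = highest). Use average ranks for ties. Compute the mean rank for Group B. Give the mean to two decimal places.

Sorted (descending): 4.5, 4.5, 2.9, 2.9, 2.5, 2.3, 2.2, 2.1, 1.7
The 2 values of 4.5 occupy positions 1–2 → average rank (1+2)/2 = 1.5.
The 2 values of 2.9 occupy positions 3–4 → average rank (3+4)/2 = 3.5.
Group B values → pooled ranks: 4.5→1.5, 1.7→9, 2.1→8, 2.2→7, 2.5→5, 2.3→6
Mean rank = (1.5 + 9 + 8 + 7 + 5 + 6) / 6 = 6.08

6.08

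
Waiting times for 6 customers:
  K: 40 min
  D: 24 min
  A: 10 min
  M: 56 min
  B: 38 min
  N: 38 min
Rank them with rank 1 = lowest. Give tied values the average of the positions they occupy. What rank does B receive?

Sorted (ascending): 10, 24, 38, 38, 40, 56
The 2 values of 38 occupy positions 3–4 → average rank (3+4)/2 = 3.5.
B has value 38 min → rank 3.5.

3.5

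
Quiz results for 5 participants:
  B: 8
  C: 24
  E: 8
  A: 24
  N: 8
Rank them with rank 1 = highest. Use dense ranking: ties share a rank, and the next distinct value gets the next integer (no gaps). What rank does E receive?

2

Sorted (descending): 24, 24, 8, 8, 8
The 2 values of 24 share dense rank 1.
The 3 values of 8 share dense rank 2.
E has value 8 → rank 2.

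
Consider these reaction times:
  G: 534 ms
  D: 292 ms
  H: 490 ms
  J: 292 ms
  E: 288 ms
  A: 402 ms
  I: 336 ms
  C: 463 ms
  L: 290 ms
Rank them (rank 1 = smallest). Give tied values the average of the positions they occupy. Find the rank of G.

Sorted (ascending): 288, 290, 292, 292, 336, 402, 463, 490, 534
The 2 values of 292 occupy positions 3–4 → average rank (3+4)/2 = 3.5.
G has value 534 ms → rank 9.

9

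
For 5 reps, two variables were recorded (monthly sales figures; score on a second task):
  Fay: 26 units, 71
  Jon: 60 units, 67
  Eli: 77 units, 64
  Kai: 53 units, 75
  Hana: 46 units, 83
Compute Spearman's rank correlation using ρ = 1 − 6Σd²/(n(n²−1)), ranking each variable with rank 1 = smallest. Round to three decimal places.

Ranks of variable 1: 1, 4, 5, 3, 2
Ranks of variable 2: 3, 2, 1, 4, 5
d = r₁ − r₂: -2, 2, 4, -1, -3
d²: 4, 4, 16, 1, 9; Σd² = 34
ρ = 1 − 6·34/(5·24) = 1 − 204/120 = -0.700

-0.700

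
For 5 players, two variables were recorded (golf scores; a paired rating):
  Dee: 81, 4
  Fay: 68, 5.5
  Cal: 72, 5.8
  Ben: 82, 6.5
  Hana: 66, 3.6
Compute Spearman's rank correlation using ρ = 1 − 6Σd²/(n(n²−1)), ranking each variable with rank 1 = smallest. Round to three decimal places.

0.700

Ranks of variable 1: 4, 2, 3, 5, 1
Ranks of variable 2: 2, 3, 4, 5, 1
d = r₁ − r₂: 2, -1, -1, 0, 0
d²: 4, 1, 1, 0, 0; Σd² = 6
ρ = 1 − 6·6/(5·24) = 1 − 36/120 = 0.700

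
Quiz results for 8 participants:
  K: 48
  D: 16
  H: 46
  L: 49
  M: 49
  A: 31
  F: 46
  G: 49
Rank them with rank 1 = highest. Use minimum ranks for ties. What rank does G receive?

1

Sorted (descending): 49, 49, 49, 48, 46, 46, 31, 16
The 3 values of 49 occupy positions 1–3 → each gets rank 1.
The 2 values of 46 occupy positions 5–6 → each gets rank 5.
G has value 49 → rank 1.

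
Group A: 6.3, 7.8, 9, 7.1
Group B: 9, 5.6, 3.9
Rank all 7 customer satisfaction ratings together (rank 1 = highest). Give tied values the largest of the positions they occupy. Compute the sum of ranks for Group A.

Sorted (descending): 9, 9, 7.8, 7.1, 6.3, 5.6, 3.9
The 2 values of 9 occupy positions 1–2 → each gets rank 2.
Group A values → pooled ranks: 6.3→5, 7.8→3, 9→2, 7.1→4
Rank sum = 5 + 3 + 2 + 4 = 14

14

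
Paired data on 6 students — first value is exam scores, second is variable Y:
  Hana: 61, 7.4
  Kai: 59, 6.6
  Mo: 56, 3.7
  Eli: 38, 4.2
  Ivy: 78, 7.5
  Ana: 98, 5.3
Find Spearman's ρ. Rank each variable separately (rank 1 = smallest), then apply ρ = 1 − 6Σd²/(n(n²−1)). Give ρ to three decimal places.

Ranks of variable 1: 4, 3, 2, 1, 5, 6
Ranks of variable 2: 5, 4, 1, 2, 6, 3
d = r₁ − r₂: -1, -1, 1, -1, -1, 3
d²: 1, 1, 1, 1, 1, 9; Σd² = 14
ρ = 1 − 6·14/(6·35) = 1 − 84/210 = 0.600

0.600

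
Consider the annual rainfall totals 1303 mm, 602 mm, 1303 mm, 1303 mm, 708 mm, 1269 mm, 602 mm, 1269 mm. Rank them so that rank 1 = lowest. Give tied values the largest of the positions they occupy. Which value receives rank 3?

708

Sorted (ascending): 602, 602, 708, 1269, 1269, 1303, 1303, 1303
The 2 values of 602 occupy positions 1–2 → each gets rank 2.
The 2 values of 1269 occupy positions 4–5 → each gets rank 5.
The 3 values of 1303 occupy positions 6–8 → each gets rank 8.
Rank 3 → value 708.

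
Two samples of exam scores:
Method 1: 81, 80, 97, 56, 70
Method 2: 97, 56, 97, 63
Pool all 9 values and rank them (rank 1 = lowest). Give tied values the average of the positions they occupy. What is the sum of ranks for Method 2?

20.5

Sorted (ascending): 56, 56, 63, 70, 80, 81, 97, 97, 97
The 2 values of 56 occupy positions 1–2 → average rank (1+2)/2 = 1.5.
The 3 values of 97 occupy positions 7–9 → average rank 8.
Method 2 values → pooled ranks: 97→8, 56→1.5, 97→8, 63→3
Rank sum = 8 + 1.5 + 8 + 3 = 20.5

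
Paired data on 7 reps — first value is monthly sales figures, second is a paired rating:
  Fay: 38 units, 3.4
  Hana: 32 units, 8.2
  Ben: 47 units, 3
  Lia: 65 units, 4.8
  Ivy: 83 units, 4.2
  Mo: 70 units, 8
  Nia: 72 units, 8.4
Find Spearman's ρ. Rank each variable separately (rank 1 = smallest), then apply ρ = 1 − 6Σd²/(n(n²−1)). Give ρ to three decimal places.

0.179

Ranks of variable 1: 2, 1, 3, 4, 7, 5, 6
Ranks of variable 2: 2, 6, 1, 4, 3, 5, 7
d = r₁ − r₂: 0, -5, 2, 0, 4, 0, -1
d²: 0, 25, 4, 0, 16, 0, 1; Σd² = 46
ρ = 1 − 6·46/(7·48) = 1 − 276/336 = 0.179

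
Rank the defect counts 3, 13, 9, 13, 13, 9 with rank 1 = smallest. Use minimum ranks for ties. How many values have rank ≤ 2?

Sorted (ascending): 3, 9, 9, 13, 13, 13
The 2 values of 9 occupy positions 2–3 → each gets rank 2.
The 3 values of 13 occupy positions 4–6 → each gets rank 4.
Ranks ≤ 2: {1, 2, 2} → 3 values.

3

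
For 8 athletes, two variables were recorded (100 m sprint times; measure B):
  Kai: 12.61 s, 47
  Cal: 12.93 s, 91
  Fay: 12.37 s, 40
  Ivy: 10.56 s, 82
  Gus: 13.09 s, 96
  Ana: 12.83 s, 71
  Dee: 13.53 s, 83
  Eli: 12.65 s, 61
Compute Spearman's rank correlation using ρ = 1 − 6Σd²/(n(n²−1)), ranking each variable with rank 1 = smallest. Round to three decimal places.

Ranks of variable 1: 3, 6, 2, 1, 7, 5, 8, 4
Ranks of variable 2: 2, 7, 1, 5, 8, 4, 6, 3
d = r₁ − r₂: 1, -1, 1, -4, -1, 1, 2, 1
d²: 1, 1, 1, 16, 1, 1, 4, 1; Σd² = 26
ρ = 1 − 6·26/(8·63) = 1 − 156/504 = 0.690

0.690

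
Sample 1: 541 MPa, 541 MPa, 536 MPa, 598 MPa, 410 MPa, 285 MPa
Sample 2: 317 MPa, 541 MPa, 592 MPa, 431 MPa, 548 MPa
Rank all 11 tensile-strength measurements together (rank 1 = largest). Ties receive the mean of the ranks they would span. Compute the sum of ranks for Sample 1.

38

Sorted (descending): 598, 592, 548, 541, 541, 541, 536, 431, 410, 317, 285
The 3 values of 541 occupy positions 4–6 → average rank 5.
Sample 1 values → pooled ranks: 541→5, 541→5, 536→7, 598→1, 410→9, 285→11
Rank sum = 5 + 5 + 7 + 1 + 9 + 11 = 38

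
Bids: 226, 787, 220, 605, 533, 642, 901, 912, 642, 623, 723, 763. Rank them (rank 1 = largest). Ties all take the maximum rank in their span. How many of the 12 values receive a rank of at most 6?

Sorted (descending): 912, 901, 787, 763, 723, 642, 642, 623, 605, 533, 226, 220
The 2 values of 642 occupy positions 6–7 → each gets rank 7.
Ranks ≤ 6: {1, 2, 3, 4, 5} → 5 values.

5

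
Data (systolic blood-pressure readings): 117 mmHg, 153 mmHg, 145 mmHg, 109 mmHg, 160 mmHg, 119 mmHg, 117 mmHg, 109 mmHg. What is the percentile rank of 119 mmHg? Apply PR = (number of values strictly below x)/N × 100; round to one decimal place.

N = 8.
Strictly below 119: 4. Equal to 119: 1.
PR = 4/8 × 100 = 50.0

50.0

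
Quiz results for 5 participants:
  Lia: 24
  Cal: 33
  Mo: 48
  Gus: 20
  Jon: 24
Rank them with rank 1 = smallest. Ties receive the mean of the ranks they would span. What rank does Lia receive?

Sorted (ascending): 20, 24, 24, 33, 48
The 2 values of 24 occupy positions 2–3 → average rank (2+3)/2 = 2.5.
Lia has value 24 → rank 2.5.

2.5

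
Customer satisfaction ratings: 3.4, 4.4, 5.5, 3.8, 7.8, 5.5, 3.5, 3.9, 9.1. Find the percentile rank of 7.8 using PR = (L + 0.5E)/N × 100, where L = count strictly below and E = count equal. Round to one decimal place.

N = 9.
Strictly below 7.8: 7. Equal to 7.8: 1.
PR = (7 + 0.5·1)/9 × 100 = 83.3

83.3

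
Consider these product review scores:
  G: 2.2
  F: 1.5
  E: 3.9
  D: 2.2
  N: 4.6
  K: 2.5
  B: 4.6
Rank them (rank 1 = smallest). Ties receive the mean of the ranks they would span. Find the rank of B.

6.5

Sorted (ascending): 1.5, 2.2, 2.2, 2.5, 3.9, 4.6, 4.6
The 2 values of 2.2 occupy positions 2–3 → average rank (2+3)/2 = 2.5.
The 2 values of 4.6 occupy positions 6–7 → average rank (6+7)/2 = 6.5.
B has value 4.6 → rank 6.5.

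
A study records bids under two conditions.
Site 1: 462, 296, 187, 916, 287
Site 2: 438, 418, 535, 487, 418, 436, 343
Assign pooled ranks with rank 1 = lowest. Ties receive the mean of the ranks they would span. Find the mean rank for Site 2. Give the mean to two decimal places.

Sorted (ascending): 187, 287, 296, 343, 418, 418, 436, 438, 462, 487, 535, 916
The 2 values of 418 occupy positions 5–6 → average rank (5+6)/2 = 5.5.
Site 2 values → pooled ranks: 438→8, 418→5.5, 535→11, 487→10, 418→5.5, 436→7, 343→4
Mean rank = (8 + 5.5 + 11 + 10 + 5.5 + 7 + 4) / 7 = 7.29

7.29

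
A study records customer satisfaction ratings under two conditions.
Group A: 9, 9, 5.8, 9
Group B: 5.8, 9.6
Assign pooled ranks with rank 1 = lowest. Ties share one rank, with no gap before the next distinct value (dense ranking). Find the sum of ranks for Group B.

Sorted (ascending): 5.8, 5.8, 9, 9, 9, 9.6
The 2 values of 5.8 share dense rank 1.
The 3 values of 9 share dense rank 2.
Remaining distinct values take the next consecutive integers.
Group B values → pooled ranks: 5.8→1, 9.6→3
Rank sum = 1 + 3 = 4

4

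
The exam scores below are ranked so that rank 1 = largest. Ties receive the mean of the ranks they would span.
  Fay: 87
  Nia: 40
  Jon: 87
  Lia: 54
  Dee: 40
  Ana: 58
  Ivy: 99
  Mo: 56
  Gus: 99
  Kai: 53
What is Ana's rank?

Sorted (descending): 99, 99, 87, 87, 58, 56, 54, 53, 40, 40
The 2 values of 99 occupy positions 1–2 → average rank (1+2)/2 = 1.5.
The 2 values of 87 occupy positions 3–4 → average rank (3+4)/2 = 3.5.
The 2 values of 40 occupy positions 9–10 → average rank (9+10)/2 = 9.5.
Ana has value 58 → rank 5.

5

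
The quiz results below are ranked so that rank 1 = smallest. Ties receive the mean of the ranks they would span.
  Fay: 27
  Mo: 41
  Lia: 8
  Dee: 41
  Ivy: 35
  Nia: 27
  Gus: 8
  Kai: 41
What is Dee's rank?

7

Sorted (ascending): 8, 8, 27, 27, 35, 41, 41, 41
The 2 values of 8 occupy positions 1–2 → average rank (1+2)/2 = 1.5.
The 2 values of 27 occupy positions 3–4 → average rank (3+4)/2 = 3.5.
The 3 values of 41 occupy positions 6–8 → average rank 7.
Dee has value 41 → rank 7.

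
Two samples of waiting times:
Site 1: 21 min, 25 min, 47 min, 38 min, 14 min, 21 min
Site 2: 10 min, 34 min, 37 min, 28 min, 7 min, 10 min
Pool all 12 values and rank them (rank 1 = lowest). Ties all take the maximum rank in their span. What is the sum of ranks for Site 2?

Sorted (ascending): 7, 10, 10, 14, 21, 21, 25, 28, 34, 37, 38, 47
The 2 values of 10 occupy positions 2–3 → each gets rank 3.
The 2 values of 21 occupy positions 5–6 → each gets rank 6.
Site 2 values → pooled ranks: 10→3, 34→9, 37→10, 28→8, 7→1, 10→3
Rank sum = 3 + 9 + 10 + 8 + 1 + 3 = 34

34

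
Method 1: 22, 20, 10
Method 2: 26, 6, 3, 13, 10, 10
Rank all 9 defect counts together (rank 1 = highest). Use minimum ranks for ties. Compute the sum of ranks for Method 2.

32

Sorted (descending): 26, 22, 20, 13, 10, 10, 10, 6, 3
The 3 values of 10 occupy positions 5–7 → each gets rank 5.
Method 2 values → pooled ranks: 26→1, 6→8, 3→9, 13→4, 10→5, 10→5
Rank sum = 1 + 8 + 9 + 4 + 5 + 5 = 32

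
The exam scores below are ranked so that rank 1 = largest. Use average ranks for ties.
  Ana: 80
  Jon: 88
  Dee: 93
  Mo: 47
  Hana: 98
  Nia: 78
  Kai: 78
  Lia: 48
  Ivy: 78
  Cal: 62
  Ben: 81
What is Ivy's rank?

7

Sorted (descending): 98, 93, 88, 81, 80, 78, 78, 78, 62, 48, 47
The 3 values of 78 occupy positions 6–8 → average rank 7.
Ivy has value 78 → rank 7.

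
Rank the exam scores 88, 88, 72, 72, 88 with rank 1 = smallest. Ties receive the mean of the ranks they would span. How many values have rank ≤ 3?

Sorted (ascending): 72, 72, 88, 88, 88
The 2 values of 72 occupy positions 1–2 → average rank (1+2)/2 = 1.5.
The 3 values of 88 occupy positions 3–5 → average rank 4.
Ranks ≤ 3: {1.5, 1.5} → 2 values.

2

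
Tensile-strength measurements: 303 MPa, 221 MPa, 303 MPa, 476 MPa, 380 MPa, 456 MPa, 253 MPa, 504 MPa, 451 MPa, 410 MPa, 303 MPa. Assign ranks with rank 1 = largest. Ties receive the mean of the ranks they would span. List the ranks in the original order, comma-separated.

Sorted (descending): 504, 476, 456, 451, 410, 380, 303, 303, 303, 253, 221
The 3 values of 303 occupy positions 7–9 → average rank 8.

8, 11, 8, 2, 6, 3, 10, 1, 4, 5, 8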